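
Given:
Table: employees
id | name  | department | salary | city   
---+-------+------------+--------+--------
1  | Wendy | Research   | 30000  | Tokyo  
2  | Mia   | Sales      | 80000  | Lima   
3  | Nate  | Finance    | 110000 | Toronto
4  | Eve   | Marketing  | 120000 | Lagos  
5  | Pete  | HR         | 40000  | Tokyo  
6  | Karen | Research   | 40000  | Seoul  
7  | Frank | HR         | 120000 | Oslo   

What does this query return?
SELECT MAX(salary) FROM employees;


Salaries: 30000, 80000, 110000, 120000, 40000, 40000, 120000
MAX = 120000

120000


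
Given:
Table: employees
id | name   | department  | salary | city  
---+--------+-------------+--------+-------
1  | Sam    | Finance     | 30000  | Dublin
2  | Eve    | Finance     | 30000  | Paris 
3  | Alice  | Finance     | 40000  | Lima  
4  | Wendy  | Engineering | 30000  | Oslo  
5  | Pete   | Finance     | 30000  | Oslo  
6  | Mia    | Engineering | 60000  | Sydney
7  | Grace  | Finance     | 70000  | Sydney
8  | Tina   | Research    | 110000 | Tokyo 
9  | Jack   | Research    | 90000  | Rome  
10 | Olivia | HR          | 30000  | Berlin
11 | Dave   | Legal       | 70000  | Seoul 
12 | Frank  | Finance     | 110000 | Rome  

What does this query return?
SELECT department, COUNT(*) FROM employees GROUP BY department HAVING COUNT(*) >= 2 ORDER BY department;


Groups with count >= 2:
  Engineering: 2 -> PASS
  Finance: 6 -> PASS
  Research: 2 -> PASS
  HR: 1 -> filtered out
  Legal: 1 -> filtered out


3 groups:
Engineering, 2
Finance, 6
Research, 2


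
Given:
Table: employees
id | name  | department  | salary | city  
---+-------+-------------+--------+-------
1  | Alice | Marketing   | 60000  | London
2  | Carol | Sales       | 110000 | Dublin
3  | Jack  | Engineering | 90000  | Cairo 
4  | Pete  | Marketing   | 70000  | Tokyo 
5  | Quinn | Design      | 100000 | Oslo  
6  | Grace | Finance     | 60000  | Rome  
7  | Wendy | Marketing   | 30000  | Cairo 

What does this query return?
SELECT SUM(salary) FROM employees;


SUM(salary) = 60000 + 110000 + 90000 + 70000 + 100000 + 60000 + 30000 = 520000

520000


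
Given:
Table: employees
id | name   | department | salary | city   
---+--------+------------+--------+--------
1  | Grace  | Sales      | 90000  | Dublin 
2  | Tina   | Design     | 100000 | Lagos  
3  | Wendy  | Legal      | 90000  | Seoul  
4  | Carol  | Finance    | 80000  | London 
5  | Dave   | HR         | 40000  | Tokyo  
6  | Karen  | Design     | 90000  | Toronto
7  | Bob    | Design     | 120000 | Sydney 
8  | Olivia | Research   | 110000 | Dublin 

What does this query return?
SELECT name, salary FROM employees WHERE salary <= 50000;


Filtering: salary <= 50000
Matching: 1 rows

1 rows:
Dave, 40000


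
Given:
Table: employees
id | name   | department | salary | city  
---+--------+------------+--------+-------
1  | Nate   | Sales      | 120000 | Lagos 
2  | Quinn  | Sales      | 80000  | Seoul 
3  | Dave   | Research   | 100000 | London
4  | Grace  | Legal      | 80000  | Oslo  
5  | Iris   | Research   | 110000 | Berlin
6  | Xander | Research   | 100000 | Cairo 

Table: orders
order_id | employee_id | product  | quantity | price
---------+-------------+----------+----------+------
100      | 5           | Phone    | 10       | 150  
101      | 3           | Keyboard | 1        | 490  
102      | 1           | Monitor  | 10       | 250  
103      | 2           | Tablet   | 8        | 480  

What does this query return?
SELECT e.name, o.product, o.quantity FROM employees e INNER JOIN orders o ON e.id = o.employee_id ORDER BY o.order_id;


Joining employees.id = orders.employee_id:
  employee Iris (id=5) -> order Phone
  employee Dave (id=3) -> order Keyboard
  employee Nate (id=1) -> order Monitor
  employee Quinn (id=2) -> order Tablet


4 rows:
Iris, Phone, 10
Dave, Keyboard, 1
Nate, Monitor, 10
Quinn, Tablet, 8


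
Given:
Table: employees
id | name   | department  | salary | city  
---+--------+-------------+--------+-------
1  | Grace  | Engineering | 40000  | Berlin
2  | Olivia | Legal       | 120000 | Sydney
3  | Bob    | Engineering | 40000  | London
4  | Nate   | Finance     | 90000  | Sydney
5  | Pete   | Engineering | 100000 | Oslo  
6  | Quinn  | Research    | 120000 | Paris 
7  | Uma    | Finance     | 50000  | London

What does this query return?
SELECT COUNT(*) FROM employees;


COUNT(*) counts all rows

7


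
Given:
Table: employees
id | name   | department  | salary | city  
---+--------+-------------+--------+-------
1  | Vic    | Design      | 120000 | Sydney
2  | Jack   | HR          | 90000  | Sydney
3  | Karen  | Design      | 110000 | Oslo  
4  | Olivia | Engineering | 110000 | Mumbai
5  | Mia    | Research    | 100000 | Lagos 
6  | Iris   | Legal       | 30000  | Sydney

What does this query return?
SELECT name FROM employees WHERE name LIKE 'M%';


LIKE 'M%' matches names starting with 'M'
Matching: 1

1 rows:
Mia


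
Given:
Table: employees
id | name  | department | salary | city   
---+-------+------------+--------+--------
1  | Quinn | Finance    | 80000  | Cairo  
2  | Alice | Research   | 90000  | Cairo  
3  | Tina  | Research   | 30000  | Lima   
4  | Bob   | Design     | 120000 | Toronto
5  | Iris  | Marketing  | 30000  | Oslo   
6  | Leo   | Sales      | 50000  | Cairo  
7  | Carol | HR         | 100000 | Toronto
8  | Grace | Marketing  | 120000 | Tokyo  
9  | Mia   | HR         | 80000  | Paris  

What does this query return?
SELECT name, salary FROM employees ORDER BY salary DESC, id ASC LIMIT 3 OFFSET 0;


Sort by salary DESC (id ASC tiebreak), then skip 0 and take 3
Rows 1 through 3

3 rows:
Bob, 120000
Grace, 120000
Carol, 100000


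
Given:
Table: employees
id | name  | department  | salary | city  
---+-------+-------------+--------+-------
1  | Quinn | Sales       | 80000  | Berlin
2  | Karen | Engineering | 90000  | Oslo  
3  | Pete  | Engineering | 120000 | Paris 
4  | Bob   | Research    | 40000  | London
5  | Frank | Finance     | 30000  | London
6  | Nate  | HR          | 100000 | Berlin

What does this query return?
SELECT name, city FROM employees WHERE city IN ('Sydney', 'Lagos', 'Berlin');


Filtering: city IN ('Sydney', 'Lagos', 'Berlin')
Matching: 2 rows

2 rows:
Quinn, Berlin
Nate, Berlin


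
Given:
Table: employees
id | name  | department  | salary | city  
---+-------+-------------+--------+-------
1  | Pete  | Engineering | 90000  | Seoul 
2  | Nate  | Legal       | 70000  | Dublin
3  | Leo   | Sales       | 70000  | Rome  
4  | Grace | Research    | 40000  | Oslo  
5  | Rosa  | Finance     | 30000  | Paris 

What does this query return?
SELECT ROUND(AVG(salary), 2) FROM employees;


SUM(salary) = 300000
COUNT = 5
ROUND(AVG, 2) = ROUND(300000 / 5, 2) = 60000.0

60000.0


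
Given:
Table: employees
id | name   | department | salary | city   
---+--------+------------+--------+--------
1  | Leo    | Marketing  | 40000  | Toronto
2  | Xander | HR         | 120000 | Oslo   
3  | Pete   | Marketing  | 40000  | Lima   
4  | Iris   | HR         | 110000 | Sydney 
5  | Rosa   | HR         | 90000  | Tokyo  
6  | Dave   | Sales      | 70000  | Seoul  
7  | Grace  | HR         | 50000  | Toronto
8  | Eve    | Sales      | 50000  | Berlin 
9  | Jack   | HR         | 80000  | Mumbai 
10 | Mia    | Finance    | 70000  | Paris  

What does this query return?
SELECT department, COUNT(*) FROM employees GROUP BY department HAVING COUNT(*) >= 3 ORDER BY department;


Groups with count >= 3:
  HR: 5 -> PASS
  Finance: 1 -> filtered out
  Marketing: 2 -> filtered out
  Sales: 2 -> filtered out


1 groups:
HR, 5


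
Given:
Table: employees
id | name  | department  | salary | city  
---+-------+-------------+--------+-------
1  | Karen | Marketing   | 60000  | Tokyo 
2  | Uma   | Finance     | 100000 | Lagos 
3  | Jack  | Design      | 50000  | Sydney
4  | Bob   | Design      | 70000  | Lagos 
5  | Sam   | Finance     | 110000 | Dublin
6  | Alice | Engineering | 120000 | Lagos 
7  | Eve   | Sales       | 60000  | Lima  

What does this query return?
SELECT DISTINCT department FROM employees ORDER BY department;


All 'department' values (row order): Marketing, Finance, Design, Design, Finance, Engineering, Sales
Removing duplicates leaves 5 unique value(s).

5 values:
Design
Engineering
Finance
Marketing
Sales


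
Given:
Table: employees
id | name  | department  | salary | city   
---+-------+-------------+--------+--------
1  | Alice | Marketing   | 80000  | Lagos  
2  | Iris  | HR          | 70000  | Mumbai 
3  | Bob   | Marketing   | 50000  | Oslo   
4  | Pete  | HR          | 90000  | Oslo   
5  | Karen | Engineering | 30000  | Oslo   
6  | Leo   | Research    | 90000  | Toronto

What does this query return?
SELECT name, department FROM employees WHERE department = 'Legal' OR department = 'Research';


Filtering: department = 'Legal' OR 'Research'
Matching: 1 rows

1 rows:
Leo, Research


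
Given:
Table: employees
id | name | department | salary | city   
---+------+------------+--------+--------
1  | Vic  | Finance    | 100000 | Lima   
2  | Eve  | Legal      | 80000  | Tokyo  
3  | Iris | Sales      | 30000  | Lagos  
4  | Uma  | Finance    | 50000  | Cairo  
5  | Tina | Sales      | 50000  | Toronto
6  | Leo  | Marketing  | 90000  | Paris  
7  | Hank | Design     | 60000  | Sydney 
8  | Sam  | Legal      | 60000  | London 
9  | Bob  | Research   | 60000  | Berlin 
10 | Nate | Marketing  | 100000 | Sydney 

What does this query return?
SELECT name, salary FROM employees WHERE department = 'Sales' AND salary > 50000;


Filtering: department = 'Sales' AND salary > 50000
Matching: 0 rows

Empty result set (0 rows)


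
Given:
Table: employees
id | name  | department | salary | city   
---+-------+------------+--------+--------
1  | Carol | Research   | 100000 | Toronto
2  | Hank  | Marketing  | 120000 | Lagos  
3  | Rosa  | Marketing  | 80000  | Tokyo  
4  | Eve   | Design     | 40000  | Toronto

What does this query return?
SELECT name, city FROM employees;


Projecting columns: name, city

4 rows:
Carol, Toronto
Hank, Lagos
Rosa, Tokyo
Eve, Toronto


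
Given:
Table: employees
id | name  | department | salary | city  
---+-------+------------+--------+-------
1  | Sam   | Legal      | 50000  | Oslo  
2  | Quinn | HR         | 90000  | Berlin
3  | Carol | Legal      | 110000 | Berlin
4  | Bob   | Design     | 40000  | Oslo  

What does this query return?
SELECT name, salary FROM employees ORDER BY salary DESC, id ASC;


Sorting by salary DESC, then id ASC for ties

4 rows:
Carol, 110000
Quinn, 90000
Sam, 50000
Bob, 40000


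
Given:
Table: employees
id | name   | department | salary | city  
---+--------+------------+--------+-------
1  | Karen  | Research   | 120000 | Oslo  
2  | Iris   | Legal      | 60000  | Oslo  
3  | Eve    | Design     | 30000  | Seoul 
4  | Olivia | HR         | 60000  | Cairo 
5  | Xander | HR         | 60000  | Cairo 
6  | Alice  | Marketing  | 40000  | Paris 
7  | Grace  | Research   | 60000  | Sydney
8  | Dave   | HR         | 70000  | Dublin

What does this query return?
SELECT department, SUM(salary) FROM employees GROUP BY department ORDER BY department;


Summing salary within each department:
  Design: 30000 = 30000
  HR: 60000 + 60000 + 70000 = 190000
  Legal: 60000 = 60000
  Marketing: 40000 = 40000
  Research: 120000 + 60000 = 180000


5 groups:
Design, 30000
HR, 190000
Legal, 60000
Marketing, 40000
Research, 180000


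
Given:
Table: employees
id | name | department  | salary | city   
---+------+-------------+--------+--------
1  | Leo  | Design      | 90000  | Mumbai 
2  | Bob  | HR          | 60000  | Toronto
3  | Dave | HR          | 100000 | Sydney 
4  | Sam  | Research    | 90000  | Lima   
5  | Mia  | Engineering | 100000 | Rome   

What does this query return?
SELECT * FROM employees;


SELECT * returns all 5 rows with all columns

5 rows:
1, Leo, Design, 90000, Mumbai
2, Bob, HR, 60000, Toronto
3, Dave, HR, 100000, Sydney
4, Sam, Research, 90000, Lima
5, Mia, Engineering, 100000, Rome


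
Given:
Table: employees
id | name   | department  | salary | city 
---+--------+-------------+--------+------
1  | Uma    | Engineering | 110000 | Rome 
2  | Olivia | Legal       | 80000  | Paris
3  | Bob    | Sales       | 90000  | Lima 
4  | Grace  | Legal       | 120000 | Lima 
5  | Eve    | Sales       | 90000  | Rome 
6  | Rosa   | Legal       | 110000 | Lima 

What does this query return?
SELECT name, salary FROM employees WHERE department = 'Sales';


Filtering: department = 'Sales'
Matching rows: 2

2 rows:
Bob, 90000
Eve, 90000


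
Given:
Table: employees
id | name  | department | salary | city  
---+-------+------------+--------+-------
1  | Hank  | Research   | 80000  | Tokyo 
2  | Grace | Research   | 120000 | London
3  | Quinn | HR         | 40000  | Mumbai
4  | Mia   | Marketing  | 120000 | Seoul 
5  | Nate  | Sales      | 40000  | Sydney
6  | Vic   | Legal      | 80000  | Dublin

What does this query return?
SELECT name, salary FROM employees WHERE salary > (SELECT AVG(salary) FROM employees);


Subquery: AVG(salary) = 80000.0
Filtering: salary > 80000.0
  Grace (120000) -> MATCH
  Mia (120000) -> MATCH


2 rows:
Grace, 120000
Mia, 120000


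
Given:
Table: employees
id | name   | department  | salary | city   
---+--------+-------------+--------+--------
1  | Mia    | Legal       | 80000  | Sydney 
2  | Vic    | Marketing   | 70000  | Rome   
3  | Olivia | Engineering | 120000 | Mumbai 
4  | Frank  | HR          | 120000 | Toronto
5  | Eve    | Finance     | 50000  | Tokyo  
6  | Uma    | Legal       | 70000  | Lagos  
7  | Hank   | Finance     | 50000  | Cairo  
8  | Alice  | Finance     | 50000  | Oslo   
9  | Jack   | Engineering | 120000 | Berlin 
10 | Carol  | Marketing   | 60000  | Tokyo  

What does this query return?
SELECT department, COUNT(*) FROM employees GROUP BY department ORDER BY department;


Assigning each row to its department group:
  Mia -> Legal
  Vic -> Marketing
  Olivia -> Engineering
  Frank -> HR
  Eve -> Finance
  Uma -> Legal
  Hank -> Finance
  Alice -> Finance
  Jack -> Engineering
  Carol -> Marketing


5 groups:
Engineering, 2
Finance, 3
HR, 1
Legal, 2
Marketing, 2


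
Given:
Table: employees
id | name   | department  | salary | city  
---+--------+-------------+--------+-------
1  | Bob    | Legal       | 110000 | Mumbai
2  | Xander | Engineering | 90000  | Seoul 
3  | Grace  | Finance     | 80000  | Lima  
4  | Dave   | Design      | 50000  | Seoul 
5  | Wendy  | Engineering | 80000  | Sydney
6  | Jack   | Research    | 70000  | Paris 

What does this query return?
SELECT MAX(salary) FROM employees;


Salaries: 110000, 90000, 80000, 50000, 80000, 70000
MAX = 110000

110000


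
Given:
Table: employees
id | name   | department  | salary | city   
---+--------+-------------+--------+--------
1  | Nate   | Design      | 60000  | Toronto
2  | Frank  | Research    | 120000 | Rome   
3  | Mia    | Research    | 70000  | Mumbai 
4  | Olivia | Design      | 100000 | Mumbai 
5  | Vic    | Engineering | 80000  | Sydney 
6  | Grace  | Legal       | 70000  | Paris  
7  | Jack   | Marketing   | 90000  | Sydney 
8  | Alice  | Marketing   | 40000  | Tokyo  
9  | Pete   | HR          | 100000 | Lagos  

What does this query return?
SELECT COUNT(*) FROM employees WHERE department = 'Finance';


Counting rows where department = 'Finance'


0


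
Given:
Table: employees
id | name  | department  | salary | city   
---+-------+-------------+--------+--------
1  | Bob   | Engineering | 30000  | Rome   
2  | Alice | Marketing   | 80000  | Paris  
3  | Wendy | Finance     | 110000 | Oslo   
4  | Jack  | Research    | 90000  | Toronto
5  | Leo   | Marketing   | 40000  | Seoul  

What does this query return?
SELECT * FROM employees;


SELECT * returns all 5 rows with all columns

5 rows:
1, Bob, Engineering, 30000, Rome
2, Alice, Marketing, 80000, Paris
3, Wendy, Finance, 110000, Oslo
4, Jack, Research, 90000, Toronto
5, Leo, Marketing, 40000, Seoul


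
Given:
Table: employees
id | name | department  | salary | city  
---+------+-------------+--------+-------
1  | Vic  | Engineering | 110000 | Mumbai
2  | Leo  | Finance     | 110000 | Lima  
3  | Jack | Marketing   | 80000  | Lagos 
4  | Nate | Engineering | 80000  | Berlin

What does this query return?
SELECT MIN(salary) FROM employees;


Salaries: 110000, 110000, 80000, 80000
MIN = 80000

80000


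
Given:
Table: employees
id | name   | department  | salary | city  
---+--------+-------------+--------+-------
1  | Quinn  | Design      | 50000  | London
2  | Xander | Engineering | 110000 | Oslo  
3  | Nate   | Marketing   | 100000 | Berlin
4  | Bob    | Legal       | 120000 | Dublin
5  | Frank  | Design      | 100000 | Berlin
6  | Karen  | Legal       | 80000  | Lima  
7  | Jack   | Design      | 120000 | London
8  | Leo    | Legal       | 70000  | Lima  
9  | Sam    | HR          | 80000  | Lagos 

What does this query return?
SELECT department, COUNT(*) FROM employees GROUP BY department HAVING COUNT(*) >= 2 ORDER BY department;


Groups with count >= 2:
  Design: 3 -> PASS
  Legal: 3 -> PASS
  Engineering: 1 -> filtered out
  HR: 1 -> filtered out
  Marketing: 1 -> filtered out


2 groups:
Design, 3
Legal, 3


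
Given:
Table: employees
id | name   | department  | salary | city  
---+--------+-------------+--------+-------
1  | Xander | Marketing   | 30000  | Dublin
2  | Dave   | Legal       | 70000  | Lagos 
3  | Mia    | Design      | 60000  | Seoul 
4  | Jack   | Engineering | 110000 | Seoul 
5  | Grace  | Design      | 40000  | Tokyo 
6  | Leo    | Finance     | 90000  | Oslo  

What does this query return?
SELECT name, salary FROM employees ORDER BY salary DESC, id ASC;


Sorting by salary DESC, then id ASC for ties

6 rows:
Jack, 110000
Leo, 90000
Dave, 70000
Mia, 60000
Grace, 40000
Xander, 30000


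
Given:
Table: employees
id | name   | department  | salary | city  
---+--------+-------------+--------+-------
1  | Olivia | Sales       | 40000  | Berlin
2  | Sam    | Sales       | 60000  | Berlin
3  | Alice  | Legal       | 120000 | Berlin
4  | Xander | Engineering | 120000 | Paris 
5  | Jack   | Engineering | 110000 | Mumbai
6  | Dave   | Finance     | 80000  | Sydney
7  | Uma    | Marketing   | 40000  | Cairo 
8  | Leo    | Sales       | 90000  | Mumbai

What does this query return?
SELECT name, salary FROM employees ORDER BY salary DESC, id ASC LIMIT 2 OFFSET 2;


Sort by salary DESC (id ASC tiebreak), then skip 2 and take 2
Rows 3 through 4

2 rows:
Jack, 110000
Leo, 90000


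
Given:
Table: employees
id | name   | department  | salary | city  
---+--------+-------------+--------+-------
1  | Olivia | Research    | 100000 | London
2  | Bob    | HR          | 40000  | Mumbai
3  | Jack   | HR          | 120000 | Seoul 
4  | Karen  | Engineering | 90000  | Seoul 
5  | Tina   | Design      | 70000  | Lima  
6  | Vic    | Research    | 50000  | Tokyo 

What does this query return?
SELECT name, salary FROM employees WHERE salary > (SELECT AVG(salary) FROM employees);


Subquery: AVG(salary) = 78333.33
Filtering: salary > 78333.33
  Olivia (100000) -> MATCH
  Jack (120000) -> MATCH
  Karen (90000) -> MATCH


3 rows:
Olivia, 100000
Jack, 120000
Karen, 90000


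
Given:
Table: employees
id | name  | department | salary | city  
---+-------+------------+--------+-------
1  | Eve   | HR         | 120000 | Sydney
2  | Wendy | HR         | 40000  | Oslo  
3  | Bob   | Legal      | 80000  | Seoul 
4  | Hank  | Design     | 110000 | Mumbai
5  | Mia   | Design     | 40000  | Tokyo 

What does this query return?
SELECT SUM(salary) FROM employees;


SUM(salary) = 120000 + 40000 + 80000 + 110000 + 40000 = 390000

390000


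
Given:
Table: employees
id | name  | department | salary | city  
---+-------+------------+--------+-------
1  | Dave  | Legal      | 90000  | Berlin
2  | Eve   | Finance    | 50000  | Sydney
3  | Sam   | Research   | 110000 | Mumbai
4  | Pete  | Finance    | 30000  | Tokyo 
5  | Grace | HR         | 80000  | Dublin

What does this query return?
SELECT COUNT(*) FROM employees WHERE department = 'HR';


Counting rows where department = 'HR'
  Grace -> MATCH


1


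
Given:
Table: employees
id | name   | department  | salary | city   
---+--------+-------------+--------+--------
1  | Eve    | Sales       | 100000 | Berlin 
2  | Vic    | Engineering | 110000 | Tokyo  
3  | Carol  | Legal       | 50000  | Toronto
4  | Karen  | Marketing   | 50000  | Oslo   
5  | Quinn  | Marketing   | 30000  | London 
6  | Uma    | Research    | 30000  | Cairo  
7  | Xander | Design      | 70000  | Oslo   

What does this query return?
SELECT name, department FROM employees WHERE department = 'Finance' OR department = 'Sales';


Filtering: department = 'Finance' OR 'Sales'
Matching: 1 rows

1 rows:
Eve, Sales


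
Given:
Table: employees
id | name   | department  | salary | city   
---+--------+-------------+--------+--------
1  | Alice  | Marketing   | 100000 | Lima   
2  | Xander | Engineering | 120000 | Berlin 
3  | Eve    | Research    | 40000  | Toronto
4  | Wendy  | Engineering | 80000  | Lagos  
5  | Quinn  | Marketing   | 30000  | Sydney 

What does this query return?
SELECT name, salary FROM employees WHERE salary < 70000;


Filtering: salary < 70000
Matching: 2 rows

2 rows:
Eve, 40000
Quinn, 30000


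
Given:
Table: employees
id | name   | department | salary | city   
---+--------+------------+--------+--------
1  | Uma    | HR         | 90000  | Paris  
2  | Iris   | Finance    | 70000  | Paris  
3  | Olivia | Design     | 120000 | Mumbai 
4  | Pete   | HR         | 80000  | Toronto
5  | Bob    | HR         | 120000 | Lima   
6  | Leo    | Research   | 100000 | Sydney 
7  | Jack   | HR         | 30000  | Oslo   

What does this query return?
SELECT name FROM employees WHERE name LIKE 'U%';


LIKE 'U%' matches names starting with 'U'
Matching: 1

1 rows:
Uma


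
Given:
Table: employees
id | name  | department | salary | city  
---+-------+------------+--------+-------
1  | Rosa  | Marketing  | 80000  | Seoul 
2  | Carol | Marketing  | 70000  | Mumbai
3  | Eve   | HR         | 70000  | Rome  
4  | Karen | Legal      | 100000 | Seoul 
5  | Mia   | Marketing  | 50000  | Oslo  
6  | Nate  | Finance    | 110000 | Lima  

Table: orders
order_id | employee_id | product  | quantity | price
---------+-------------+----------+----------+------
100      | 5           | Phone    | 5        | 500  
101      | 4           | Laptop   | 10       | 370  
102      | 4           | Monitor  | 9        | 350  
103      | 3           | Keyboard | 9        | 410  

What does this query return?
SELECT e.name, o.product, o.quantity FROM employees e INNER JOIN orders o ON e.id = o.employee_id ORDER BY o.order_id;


Joining employees.id = orders.employee_id:
  employee Mia (id=5) -> order Phone
  employee Karen (id=4) -> order Laptop
  employee Karen (id=4) -> order Monitor
  employee Eve (id=3) -> order Keyboard


4 rows:
Mia, Phone, 5
Karen, Laptop, 10
Karen, Monitor, 9
Eve, Keyboard, 9


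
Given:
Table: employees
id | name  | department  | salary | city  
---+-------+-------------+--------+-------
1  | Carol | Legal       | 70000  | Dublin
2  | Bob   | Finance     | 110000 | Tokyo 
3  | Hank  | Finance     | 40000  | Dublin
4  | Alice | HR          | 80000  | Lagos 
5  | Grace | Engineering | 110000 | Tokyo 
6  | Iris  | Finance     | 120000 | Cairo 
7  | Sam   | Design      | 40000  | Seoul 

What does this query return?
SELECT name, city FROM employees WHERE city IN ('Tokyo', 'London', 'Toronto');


Filtering: city IN ('Tokyo', 'London', 'Toronto')
Matching: 2 rows

2 rows:
Bob, Tokyo
Grace, Tokyo


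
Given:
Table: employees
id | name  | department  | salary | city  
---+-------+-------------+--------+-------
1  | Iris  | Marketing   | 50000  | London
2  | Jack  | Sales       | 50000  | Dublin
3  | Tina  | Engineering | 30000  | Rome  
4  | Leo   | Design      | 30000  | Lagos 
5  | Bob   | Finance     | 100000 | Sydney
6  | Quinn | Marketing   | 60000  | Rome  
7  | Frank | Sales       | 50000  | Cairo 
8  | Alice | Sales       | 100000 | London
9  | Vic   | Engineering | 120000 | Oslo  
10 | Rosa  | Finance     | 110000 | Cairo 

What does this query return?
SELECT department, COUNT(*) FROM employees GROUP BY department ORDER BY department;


Assigning each row to its department group:
  Iris -> Marketing
  Jack -> Sales
  Tina -> Engineering
  Leo -> Design
  Bob -> Finance
  Quinn -> Marketing
  Frank -> Sales
  Alice -> Sales
  Vic -> Engineering
  Rosa -> Finance


5 groups:
Design, 1
Engineering, 2
Finance, 2
Marketing, 2
Sales, 3


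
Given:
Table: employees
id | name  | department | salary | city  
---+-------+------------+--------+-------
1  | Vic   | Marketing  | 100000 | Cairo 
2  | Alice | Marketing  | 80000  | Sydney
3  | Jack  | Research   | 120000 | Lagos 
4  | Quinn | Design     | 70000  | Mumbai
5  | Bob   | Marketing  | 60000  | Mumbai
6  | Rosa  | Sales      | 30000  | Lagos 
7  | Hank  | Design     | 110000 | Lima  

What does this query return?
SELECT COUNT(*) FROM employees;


COUNT(*) counts all rows

7


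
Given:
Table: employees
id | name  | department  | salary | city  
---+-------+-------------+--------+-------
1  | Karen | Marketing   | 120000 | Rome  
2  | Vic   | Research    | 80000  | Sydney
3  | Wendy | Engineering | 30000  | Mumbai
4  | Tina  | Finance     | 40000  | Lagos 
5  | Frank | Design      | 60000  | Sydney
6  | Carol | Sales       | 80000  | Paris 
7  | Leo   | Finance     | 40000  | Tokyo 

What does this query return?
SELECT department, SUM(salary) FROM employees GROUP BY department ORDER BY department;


Summing salary within each department:
  Design: 60000 = 60000
  Engineering: 30000 = 30000
  Finance: 40000 + 40000 = 80000
  Marketing: 120000 = 120000
  Research: 80000 = 80000
  Sales: 80000 = 80000


6 groups:
Design, 60000
Engineering, 30000
Finance, 80000
Marketing, 120000
Research, 80000
Sales, 80000


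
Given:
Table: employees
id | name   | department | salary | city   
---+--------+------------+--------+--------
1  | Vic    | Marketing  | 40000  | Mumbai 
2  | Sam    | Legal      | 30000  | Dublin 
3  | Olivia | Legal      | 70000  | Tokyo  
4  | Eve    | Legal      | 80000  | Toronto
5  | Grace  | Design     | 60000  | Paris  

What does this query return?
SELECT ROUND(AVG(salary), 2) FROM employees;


SUM(salary) = 280000
COUNT = 5
ROUND(AVG, 2) = ROUND(280000 / 5, 2) = 56000.0

56000.0


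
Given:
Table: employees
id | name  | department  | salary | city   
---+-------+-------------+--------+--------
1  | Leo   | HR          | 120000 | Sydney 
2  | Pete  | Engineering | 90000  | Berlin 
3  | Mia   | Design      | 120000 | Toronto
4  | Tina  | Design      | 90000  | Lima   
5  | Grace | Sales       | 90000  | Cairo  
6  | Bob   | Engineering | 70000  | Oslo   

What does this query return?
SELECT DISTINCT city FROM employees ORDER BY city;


All 'city' values (row order): Sydney, Berlin, Toronto, Lima, Cairo, Oslo
Removing duplicates leaves 6 unique value(s).

6 values:
Berlin
Cairo
Lima
Oslo
Sydney
Toronto


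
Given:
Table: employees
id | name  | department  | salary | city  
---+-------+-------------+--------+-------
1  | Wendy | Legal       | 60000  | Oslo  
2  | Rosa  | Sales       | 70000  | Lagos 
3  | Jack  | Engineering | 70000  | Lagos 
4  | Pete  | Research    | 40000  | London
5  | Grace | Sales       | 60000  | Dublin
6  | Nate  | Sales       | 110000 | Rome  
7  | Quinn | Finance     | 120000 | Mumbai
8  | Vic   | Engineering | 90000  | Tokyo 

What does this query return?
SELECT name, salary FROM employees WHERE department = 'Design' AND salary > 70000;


Filtering: department = 'Design' AND salary > 70000
Matching: 0 rows

Empty result set (0 rows)


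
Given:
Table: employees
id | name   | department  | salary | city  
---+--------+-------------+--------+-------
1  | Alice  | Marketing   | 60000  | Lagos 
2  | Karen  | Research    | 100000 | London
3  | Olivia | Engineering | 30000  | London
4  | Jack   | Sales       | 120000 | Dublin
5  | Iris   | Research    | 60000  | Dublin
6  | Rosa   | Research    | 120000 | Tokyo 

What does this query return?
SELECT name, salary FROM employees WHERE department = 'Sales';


Filtering: department = 'Sales'
Matching rows: 1

1 rows:
Jack, 120000


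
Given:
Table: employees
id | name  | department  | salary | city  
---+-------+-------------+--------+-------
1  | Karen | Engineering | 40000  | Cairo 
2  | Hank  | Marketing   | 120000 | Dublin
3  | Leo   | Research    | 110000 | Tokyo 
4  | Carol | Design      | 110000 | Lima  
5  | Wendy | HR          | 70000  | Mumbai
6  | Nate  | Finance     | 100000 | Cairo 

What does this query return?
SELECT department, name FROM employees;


Projecting columns: department, name

6 rows:
Engineering, Karen
Marketing, Hank
Research, Leo
Design, Carol
HR, Wendy
Finance, Nate


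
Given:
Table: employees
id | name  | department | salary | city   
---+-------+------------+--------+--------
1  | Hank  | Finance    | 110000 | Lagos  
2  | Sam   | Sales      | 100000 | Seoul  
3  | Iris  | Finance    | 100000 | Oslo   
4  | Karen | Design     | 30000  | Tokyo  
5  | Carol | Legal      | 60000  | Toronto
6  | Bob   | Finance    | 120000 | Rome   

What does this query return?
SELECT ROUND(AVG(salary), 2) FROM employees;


SUM(salary) = 520000
COUNT = 6
ROUND(AVG, 2) = ROUND(520000 / 6, 2) = 86666.67

86666.67


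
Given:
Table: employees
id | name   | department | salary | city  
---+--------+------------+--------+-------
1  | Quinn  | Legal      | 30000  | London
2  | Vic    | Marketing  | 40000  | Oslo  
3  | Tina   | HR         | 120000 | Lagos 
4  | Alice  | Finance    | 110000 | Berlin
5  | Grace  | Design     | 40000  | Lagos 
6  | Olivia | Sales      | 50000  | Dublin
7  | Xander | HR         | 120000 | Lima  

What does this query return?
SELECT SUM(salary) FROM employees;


SUM(salary) = 30000 + 40000 + 120000 + 110000 + 40000 + 50000 + 120000 = 510000

510000


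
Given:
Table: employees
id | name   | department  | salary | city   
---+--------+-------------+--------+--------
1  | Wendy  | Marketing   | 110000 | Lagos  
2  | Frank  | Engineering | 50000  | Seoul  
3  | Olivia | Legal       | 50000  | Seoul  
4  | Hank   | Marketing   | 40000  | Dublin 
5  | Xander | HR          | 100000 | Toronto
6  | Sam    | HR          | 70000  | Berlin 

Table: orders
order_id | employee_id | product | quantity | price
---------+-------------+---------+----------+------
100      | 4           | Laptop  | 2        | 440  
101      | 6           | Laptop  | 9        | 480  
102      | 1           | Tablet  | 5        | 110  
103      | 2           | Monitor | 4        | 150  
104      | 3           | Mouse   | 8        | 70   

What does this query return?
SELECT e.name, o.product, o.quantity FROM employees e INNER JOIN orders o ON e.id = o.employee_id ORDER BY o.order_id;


Joining employees.id = orders.employee_id:
  employee Hank (id=4) -> order Laptop
  employee Sam (id=6) -> order Laptop
  employee Wendy (id=1) -> order Tablet
  employee Frank (id=2) -> order Monitor
  employee Olivia (id=3) -> order Mouse


5 rows:
Hank, Laptop, 2
Sam, Laptop, 9
Wendy, Tablet, 5
Frank, Monitor, 4
Olivia, Mouse, 8


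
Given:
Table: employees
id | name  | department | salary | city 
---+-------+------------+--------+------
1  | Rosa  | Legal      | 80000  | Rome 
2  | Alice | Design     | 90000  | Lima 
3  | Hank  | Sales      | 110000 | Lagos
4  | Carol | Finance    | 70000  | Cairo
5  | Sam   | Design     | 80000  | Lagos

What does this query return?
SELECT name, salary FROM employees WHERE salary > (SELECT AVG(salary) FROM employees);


Subquery: AVG(salary) = 86000.0
Filtering: salary > 86000.0
  Alice (90000) -> MATCH
  Hank (110000) -> MATCH


2 rows:
Alice, 90000
Hank, 110000


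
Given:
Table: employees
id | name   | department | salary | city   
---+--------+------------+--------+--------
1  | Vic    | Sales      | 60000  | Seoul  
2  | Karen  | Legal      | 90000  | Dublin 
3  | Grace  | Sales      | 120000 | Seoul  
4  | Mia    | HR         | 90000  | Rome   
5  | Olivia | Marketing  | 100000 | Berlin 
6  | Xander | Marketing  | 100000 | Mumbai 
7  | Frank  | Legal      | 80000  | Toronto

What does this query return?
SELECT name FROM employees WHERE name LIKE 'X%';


LIKE 'X%' matches names starting with 'X'
Matching: 1

1 rows:
Xander


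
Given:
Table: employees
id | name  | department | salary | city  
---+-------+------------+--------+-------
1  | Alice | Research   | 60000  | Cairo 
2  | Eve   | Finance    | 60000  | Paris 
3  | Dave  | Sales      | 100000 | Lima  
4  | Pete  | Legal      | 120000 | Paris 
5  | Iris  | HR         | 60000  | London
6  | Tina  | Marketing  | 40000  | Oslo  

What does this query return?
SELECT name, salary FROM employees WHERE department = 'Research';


Filtering: department = 'Research'
Matching rows: 1

1 rows:
Alice, 60000


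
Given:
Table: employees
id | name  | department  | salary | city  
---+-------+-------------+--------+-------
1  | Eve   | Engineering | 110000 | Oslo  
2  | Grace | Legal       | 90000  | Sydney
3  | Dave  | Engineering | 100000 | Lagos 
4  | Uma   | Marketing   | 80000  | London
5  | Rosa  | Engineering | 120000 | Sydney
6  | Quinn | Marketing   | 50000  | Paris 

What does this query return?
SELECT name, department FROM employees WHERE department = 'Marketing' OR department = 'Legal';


Filtering: department = 'Marketing' OR 'Legal'
Matching: 3 rows

3 rows:
Grace, Legal
Uma, Marketing
Quinn, Marketing


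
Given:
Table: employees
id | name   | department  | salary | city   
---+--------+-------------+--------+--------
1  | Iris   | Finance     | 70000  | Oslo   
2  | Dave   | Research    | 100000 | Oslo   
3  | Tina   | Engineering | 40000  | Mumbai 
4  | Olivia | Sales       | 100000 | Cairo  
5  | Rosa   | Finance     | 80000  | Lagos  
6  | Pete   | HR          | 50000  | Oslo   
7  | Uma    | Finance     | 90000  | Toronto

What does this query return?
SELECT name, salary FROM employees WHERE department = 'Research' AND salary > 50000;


Filtering: department = 'Research' AND salary > 50000
Matching: 1 rows

1 rows:
Dave, 100000


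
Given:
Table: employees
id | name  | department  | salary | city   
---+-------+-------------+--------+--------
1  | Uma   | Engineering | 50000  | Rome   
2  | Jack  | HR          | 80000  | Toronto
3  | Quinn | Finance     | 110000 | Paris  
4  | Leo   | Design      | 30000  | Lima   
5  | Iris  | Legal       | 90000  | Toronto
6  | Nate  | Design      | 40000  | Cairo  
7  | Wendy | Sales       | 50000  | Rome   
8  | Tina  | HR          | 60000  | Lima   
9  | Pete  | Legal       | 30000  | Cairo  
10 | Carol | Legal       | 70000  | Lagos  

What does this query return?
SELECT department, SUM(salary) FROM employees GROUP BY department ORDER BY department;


Summing salary within each department:
  Design: 30000 + 40000 = 70000
  Engineering: 50000 = 50000
  Finance: 110000 = 110000
  HR: 80000 + 60000 = 140000
  Legal: 90000 + 30000 + 70000 = 190000
  Sales: 50000 = 50000


6 groups:
Design, 70000
Engineering, 50000
Finance, 110000
HR, 140000
Legal, 190000
Sales, 50000


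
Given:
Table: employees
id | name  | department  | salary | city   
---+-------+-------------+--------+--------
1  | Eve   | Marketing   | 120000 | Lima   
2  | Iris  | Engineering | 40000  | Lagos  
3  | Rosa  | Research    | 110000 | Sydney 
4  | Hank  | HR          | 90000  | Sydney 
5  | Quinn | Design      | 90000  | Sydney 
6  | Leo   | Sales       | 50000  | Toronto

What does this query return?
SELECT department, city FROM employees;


Projecting columns: department, city

6 rows:
Marketing, Lima
Engineering, Lagos
Research, Sydney
HR, Sydney
Design, Sydney
Sales, Toronto


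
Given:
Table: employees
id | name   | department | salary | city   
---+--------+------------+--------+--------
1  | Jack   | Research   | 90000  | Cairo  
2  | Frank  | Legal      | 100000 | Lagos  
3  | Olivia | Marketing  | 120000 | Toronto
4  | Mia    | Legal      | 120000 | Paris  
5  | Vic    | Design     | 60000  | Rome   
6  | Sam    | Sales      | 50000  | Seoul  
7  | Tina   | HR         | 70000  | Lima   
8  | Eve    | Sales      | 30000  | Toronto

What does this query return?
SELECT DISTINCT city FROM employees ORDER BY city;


All 'city' values (row order): Cairo, Lagos, Toronto, Paris, Rome, Seoul, Lima, Toronto
Removing duplicates leaves 7 unique value(s).

7 values:
Cairo
Lagos
Lima
Paris
Rome
Seoul
Toronto


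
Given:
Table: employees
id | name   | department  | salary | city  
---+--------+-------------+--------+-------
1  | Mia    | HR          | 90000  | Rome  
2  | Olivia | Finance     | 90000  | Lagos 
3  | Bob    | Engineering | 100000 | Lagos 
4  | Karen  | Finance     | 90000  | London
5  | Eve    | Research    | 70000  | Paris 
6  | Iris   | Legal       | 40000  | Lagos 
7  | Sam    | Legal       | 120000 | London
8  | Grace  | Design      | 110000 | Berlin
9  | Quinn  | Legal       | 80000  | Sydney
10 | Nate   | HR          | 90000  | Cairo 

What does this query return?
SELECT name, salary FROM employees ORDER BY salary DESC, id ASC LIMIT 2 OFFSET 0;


Sort by salary DESC (id ASC tiebreak), then skip 0 and take 2
Rows 1 through 2

2 rows:
Sam, 120000
Grace, 110000


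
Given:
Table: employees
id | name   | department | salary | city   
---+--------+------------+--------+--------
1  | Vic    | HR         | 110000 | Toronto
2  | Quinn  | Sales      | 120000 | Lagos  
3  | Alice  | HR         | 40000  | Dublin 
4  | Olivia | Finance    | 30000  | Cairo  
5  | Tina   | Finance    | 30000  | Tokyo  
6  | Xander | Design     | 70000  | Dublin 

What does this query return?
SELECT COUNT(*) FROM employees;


COUNT(*) counts all rows

6


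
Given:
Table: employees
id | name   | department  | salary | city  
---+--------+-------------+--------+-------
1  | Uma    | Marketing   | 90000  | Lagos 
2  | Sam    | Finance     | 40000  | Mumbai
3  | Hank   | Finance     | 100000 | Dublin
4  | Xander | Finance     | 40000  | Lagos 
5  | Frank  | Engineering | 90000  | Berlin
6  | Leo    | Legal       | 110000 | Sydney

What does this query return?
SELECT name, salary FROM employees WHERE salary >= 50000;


Filtering: salary >= 50000
Matching: 4 rows

4 rows:
Uma, 90000
Hank, 100000
Frank, 90000
Leo, 110000


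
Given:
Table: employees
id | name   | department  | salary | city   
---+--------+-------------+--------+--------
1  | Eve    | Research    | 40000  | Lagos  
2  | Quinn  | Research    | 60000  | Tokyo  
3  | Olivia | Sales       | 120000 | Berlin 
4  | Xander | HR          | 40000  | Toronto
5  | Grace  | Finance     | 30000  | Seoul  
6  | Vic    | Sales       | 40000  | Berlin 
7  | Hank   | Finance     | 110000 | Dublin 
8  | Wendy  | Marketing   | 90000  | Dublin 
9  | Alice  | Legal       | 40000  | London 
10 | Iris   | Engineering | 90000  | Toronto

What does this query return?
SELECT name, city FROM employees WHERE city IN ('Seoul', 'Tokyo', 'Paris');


Filtering: city IN ('Seoul', 'Tokyo', 'Paris')
Matching: 2 rows

2 rows:
Quinn, Tokyo
Grace, Seoul


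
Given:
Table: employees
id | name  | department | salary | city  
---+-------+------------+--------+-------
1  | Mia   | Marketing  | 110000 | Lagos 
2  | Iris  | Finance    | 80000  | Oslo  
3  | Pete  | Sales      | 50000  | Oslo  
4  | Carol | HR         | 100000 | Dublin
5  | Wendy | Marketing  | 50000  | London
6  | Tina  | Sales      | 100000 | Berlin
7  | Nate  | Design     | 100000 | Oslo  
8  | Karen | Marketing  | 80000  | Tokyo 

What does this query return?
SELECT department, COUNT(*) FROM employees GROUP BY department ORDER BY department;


Assigning each row to its department group:
  Mia -> Marketing
  Iris -> Finance
  Pete -> Sales
  Carol -> HR
  Wendy -> Marketing
  Tina -> Sales
  Nate -> Design
  Karen -> Marketing


5 groups:
Design, 1
Finance, 1
HR, 1
Marketing, 3
Sales, 2


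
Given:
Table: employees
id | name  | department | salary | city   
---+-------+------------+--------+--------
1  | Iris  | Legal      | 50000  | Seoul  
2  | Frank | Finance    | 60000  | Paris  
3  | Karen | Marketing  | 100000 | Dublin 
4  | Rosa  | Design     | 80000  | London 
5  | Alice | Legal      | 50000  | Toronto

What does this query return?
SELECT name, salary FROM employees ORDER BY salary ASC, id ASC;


Sorting by salary ASC, then id ASC for ties

5 rows:
Iris, 50000
Alice, 50000
Frank, 60000
Rosa, 80000
Karen, 100000
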